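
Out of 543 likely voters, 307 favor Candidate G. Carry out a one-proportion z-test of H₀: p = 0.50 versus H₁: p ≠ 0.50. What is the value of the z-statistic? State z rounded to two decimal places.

With x = 307 successes in n = 543, p̂ = 0.56538.
SE₀ = √(0.50·0.50/543) = 0.021457.
z = (p̂ − p₀)/SE = (0.56538 − 0.50)/0.021457 = 3.05.

z = 3.05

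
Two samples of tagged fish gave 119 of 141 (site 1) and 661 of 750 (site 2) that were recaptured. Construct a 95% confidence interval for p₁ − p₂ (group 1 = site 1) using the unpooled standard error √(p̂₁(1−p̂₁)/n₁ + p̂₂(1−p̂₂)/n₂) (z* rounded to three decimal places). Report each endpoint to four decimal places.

(-0.1016, 0.0269)

p̂₁ = 119/141 = 0.84397, p̂₂ = 661/750 = 0.88133; p̂₁ − p̂₂ = -0.03736.
Unpooled SE = √(p̂₁(1−p̂₁)/n₁ + p̂₂(1−p̂₂)/n₂) = √(0.000933926 + 0.000139447) = 0.032762.
z* = 1.960 at the 95% level. Margin = 1.960·0.032762 = 0.06421.
Interval: -0.03736 ± 0.06421 → (-0.1016, 0.0269).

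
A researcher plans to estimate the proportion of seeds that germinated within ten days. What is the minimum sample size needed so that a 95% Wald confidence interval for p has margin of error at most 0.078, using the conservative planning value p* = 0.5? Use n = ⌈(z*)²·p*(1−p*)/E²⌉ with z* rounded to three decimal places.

n = 158

The 95% critical value is z* = 1.960.
p*(1−p*) = 0.50·0.50 = 0.2500.
Required n before rounding: 3.841600 × 0.2500 / 0.078² = 157.857.
⌈157.857⌉ = 158.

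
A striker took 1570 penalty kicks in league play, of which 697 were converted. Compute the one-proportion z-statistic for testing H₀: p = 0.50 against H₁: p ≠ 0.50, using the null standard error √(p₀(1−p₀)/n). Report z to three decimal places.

Sample proportion p̂ = 697/1570 = 0.44395.
Under H₀, SE = √(p₀(1−p₀)/n) = √(0.50·0.50/1570) = √0.000159236 = 0.012619.
z = (0.44395 − 0.50)/0.012619 = -0.05605/0.012619 = -4.442.

z = -4.442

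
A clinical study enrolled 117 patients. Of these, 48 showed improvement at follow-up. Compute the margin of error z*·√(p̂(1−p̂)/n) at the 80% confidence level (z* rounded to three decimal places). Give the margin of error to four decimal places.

With x = 48 successes in n = 117, p̂ = 0.41026.
SE(p̂) = √(0.41026·0.58974/117) = 0.045474.
z* = 1.282 at the 80% level.
Margin of error = z*·SE = 1.282 × 0.045474 = 0.0583.

ME = 0.0583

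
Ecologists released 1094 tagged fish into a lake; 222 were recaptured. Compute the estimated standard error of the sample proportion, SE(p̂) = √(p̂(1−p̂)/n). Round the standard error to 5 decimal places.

With x = 222 successes in n = 1094, p̂ = 0.20293.
p̂(1−p̂) = 0.20293·0.79707 = 0.161749.
SE = √(0.161749/1094) = √0.000147851 = 0.01216.

SE = 0.01216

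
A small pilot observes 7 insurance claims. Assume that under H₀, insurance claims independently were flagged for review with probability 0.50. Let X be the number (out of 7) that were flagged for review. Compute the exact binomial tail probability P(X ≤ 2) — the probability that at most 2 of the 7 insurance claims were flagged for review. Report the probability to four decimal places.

X ~ Binomial(n=7, p=0.50).
P(X ≤ 2) = C(7,0)·0.50^0·0.50^7 + C(7,1)·0.50^1·0.50^6 + C(7,2)·0.50^2·0.50^5.
= 0.007812 + 0.054688 + 0.164062 = 0.2266.

P = 0.2266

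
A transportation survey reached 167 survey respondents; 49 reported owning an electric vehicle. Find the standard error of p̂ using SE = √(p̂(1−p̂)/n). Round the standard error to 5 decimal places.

SE = 0.03523

Sample proportion p̂ = 49/167 = 0.29341.
p̂(1−p̂) = 0.29341·0.70659 = 0.207321.
SE = √(0.207321/167) = √0.001241443 = 0.03523.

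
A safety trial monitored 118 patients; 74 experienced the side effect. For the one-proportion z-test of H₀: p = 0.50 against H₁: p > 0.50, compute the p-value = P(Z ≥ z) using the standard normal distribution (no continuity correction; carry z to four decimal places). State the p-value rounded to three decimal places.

p-value = 0.003

Sample proportion p̂ = 74/118 = 0.62712.
Under H₀, SE = √(p₀(1−p₀)/n) = √(0.50·0.50/118) = √0.002118644 = 0.046029.
z = (p̂ − p₀)/SE = (74/118 − 0.50)/0.046029 ≈ 2.7617.
p-value = P(Z ≥ z) with z = 2.7617 → 0.003.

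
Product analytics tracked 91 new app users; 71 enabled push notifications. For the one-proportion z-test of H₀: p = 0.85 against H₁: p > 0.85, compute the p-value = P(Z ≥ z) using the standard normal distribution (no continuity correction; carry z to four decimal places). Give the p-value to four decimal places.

p-value = 0.9689

With x = 71 successes in n = 91, p̂ = 0.78022.
Under H₀, SE = √(p₀(1−p₀)/n) = √(0.85·0.15/91) = √0.001401099 = 0.037431.
z = (p̂ − p₀)/SE = (71/91 − 0.85)/0.037431 ≈ -1.8642.
p-value = P(Z ≥ z) with z = -1.8642 → 0.9689.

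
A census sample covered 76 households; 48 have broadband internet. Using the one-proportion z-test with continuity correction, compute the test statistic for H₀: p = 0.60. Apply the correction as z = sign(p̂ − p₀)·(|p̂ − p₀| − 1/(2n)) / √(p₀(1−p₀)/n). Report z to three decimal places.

With x = 48 successes in n = 76, p̂ = 0.63158. p̂ − p₀ = 0.031579.
1/(2n) = 0.006579.
Corrected numerator: |0.031579| − 0.006579 = 0.025000.
Under H₀, SE = √(p₀(1−p₀)/n) = √(0.60·0.40/76) = √0.003157895 = 0.056195.
z = (+)0.025000/0.056195 = 0.445.

z = 0.445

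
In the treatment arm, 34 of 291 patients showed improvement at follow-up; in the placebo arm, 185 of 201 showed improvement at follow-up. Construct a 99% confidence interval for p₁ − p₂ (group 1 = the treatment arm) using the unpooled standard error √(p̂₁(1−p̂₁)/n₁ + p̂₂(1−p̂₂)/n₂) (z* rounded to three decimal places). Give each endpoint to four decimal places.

p̂₁ = 0.11684, p̂₂ = 0.92040, so the observed difference is -0.80356.
Unpooled SE = √(p̂₁(1−p̂₁)/n₁ + p̂₂(1−p̂₂)/n₂) = √(0.000354595 + 0.000364505) = 0.026816.
z* = 2.576 at the 99% level. Margin of error = 0.06908.
Interval: -0.80356 ± 0.06908 → (-0.8726, -0.7345).

(-0.8726, -0.7345)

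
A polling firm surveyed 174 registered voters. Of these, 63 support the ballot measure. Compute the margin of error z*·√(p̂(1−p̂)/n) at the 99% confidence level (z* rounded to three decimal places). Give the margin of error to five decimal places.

The sample proportion is 63/174 = 0.36207.
SE(p̂) = √(0.36207·0.63793/174) = 0.036434.
z* = 2.576 at the 99% level.
Margin of error = z*·SE = 2.576 × 0.036434 = 0.09385.

ME = 0.09385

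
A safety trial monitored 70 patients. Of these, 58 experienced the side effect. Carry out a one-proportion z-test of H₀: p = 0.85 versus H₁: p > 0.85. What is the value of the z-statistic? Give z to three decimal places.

The sample proportion is 58/70 = 0.82857.
Under H₀, SE = √(p₀(1−p₀)/n) = √(0.85·0.15/70) = √0.001821429 = 0.042678.
z = (p̂ − p₀)/SE = (0.82857 − 0.85)/0.042678 = -0.502.

z = -0.502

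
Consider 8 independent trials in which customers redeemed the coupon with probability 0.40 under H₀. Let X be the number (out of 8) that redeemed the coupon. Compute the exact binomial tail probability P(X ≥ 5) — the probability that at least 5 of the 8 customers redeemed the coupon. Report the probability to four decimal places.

P = 0.1737

X is binomial with n = 8 and p = 0.40.
P(X ≥ 5) = C(8,5)·0.40^5·0.60^3 + C(8,6)·0.40^6·0.60^2 + C(8,7)·0.40^7·0.60^1 + C(8,8)·0.40^8·0.60^0.
= 0.123863 + 0.041288 + 0.007864 + 0.000655 = 0.1737.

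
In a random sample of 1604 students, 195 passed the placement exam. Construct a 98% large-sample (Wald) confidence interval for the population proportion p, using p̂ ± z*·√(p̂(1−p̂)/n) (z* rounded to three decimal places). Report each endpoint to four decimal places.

(0.1026, 0.1406)

With x = 195 successes in n = 1604, p̂ = 0.12157.
SE = √(p̂(1−p̂)/n) = √(0.106792/1604) = 0.008160.
For 98% confidence, z* = 2.326.
Margin = 2.326·0.008160 = 0.01898.
CI: 0.12157 ± 0.01898 = (0.1026, 0.1406).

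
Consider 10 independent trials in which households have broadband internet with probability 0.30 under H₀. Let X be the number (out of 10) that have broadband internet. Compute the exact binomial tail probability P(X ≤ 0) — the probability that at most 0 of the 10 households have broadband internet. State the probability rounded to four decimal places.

X is binomial with n = 10 and p = 0.30.
P(X ≤ 0) = C(10,0)·0.30^0·0.70^10.
= 0.028248 = 0.0282.

P = 0.0282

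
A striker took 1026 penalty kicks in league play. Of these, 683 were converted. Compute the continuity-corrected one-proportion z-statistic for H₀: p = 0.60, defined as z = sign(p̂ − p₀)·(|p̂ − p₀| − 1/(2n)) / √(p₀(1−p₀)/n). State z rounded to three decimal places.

Sample proportion p̂ = 683/1026 = 0.66569. p̂ − p₀ = 0.065692.
Continuity correction 1/(2n) = 1/2052 = 0.000487.
Corrected numerator: |0.065692| − 0.000487 = 0.065205.
SE₀ = √(0.60·0.40/1026) = 0.015294.
z = +0.065205/0.015294 = 4.263.

z = 4.263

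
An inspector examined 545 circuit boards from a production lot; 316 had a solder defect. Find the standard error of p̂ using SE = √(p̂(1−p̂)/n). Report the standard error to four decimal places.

SE = 0.0211

Sample proportion p̂ = 316/545 = 0.57982.
p̂(1−p̂) = 0.57982·0.42018 = 0.243629.
SE = √(0.243629/545) = √0.000447026 = 0.0211.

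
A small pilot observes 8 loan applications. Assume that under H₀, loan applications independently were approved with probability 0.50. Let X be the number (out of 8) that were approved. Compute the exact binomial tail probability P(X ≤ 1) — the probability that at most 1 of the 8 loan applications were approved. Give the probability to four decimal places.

X is binomial with n = 8 and p = 0.50.
P(X ≤ 1) = C(8,0)·0.50^0·0.50^8 + C(8,1)·0.50^1·0.50^7.
= 0.003906 + 0.031250 = 0.0352.

P = 0.0352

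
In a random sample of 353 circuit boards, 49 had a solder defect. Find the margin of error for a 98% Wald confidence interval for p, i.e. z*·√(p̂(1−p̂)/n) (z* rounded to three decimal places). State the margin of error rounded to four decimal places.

The sample proportion is 49/353 = 0.13881.
SE(p̂) = √(0.13881·0.86119/353) = 0.018402.
For 98% confidence, z* = 2.326.
So ME = 0.0428.

ME = 0.0428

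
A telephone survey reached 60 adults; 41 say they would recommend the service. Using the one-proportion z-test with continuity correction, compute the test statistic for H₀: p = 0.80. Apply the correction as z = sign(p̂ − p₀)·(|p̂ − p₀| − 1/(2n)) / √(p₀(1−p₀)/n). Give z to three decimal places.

z = -2.098

Sample proportion p̂ = 41/60 = 0.68333. p̂ − p₀ = -0.116667.
1/(2n) = 0.008333.
Corrected numerator: |-0.116667| − 0.008333 = 0.108334.
SE₀ = √(0.80·0.20/60) = 0.051640.
z = −0.108334/0.051640 = -2.098.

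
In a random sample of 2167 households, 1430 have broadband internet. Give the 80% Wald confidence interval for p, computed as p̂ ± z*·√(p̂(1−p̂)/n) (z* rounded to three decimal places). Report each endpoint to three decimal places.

With x = 1430 successes in n = 2167, p̂ = 0.65990.
SE(p̂) = √(0.65990·0.34010/2167) = 0.010177.
The 80% critical value is z* = 1.282.
Margin = 1.282·0.010177 = 0.01305.
Interval: 0.65990 ± 0.01305 → (0.647, 0.673).

(0.647, 0.673)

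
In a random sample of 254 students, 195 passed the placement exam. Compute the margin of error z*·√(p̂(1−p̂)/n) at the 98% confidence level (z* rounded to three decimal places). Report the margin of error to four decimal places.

ME = 0.0616

With x = 195 successes in n = 254, p̂ = 0.76772.
SE = √(p̂(1−p̂)/n) = √(0.178328/254) = 0.026497.
For 98% confidence, z* = 2.326.
So ME = 0.0616.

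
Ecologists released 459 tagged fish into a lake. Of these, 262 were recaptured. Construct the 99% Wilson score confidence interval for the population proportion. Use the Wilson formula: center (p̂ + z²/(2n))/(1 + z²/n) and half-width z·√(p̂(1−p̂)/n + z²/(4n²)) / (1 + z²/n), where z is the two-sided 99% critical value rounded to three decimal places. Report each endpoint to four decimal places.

p̂ = 262/459 = 0.57081; z = 2.576, so z² = 6.635776.
1 + z²/n = 1.014457.
Adjusted center: (0.57081 + z²/(2n))/1.014457 = 0.56980.
Radicand: p̂(1−p̂)/n + z²/(4n²) = 0.000533740 + 0.000007874 = 0.000541614.
Half-width = 2.576·√0.000541614/1.014457 = 0.05910.
So the interval runs from 0.5107 to 0.6289.

(0.5107, 0.6289)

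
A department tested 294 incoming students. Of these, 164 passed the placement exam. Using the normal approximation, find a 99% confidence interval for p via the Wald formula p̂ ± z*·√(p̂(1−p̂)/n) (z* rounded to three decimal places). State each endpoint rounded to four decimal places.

The sample proportion is 164/294 = 0.55782.
SE = √(p̂(1−p̂)/n) = √(0.246656/294) = 0.028965.
The 99% critical value is z* = 2.576.
Margin = 2.576·0.028965 = 0.07461.
So the interval runs from 0.4832 to 0.6324.

(0.4832, 0.6324)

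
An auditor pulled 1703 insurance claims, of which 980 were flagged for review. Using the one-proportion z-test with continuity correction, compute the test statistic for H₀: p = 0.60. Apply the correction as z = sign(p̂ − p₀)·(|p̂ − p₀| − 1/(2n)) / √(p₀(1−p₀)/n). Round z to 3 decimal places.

Sample proportion p̂ = 980/1703 = 0.57546. p̂ − p₀ = -0.024545.
Continuity correction 1/(2n) = 1/3406 = 0.000294.
Corrected numerator: |-0.024545| − 0.000294 = 0.024251.
SE₀ = √(0.60·0.40/1703) = 0.011871.
z = (−)0.024251/0.011871 = -2.043.

z = -2.043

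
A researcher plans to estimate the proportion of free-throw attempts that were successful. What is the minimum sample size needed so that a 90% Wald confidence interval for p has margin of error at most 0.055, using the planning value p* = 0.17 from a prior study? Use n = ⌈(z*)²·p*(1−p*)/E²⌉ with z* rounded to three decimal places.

The 90% critical value is z* = 1.645.
p*(1−p*) = 0.17·0.83 = 0.1411.
Required n before rounding: 2.706025 × 0.1411 / 0.055² = 126.222.
⌈126.222⌉ = 127.

n = 127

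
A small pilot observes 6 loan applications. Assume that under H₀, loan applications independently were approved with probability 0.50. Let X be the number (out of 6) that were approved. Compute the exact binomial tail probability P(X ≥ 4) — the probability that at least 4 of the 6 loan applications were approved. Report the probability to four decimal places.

X ~ Binomial(n=6, p=0.50).
P(X ≥ 4) = C(6,4)·0.50^4·0.50^2 + C(6,5)·0.50^5·0.50^1 + C(6,6)·0.50^6·0.50^0.
= 0.234375 + 0.093750 + 0.015625 = 0.3438.

P = 0.3438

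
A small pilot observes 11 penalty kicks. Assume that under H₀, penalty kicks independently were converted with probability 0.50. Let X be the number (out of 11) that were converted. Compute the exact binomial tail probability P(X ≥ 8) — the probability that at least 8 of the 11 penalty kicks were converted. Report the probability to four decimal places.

X ~ Binomial(n=11, p=0.50).
P(X ≥ 8) = C(11,8)·0.50^8·0.50^3 + C(11,9)·0.50^9·0.50^2 + C(11,10)·0.50^10·0.50^1 + C(11,11)·0.50^11·0.50^0.
= 0.080566 + 0.026855 + 0.005371 + 0.000488 = 0.1133.

P = 0.1133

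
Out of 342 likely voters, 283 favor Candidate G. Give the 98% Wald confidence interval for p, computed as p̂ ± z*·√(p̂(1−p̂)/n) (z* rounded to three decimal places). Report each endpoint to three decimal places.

p̂ = 283/342 = 0.82749.
SE = √(p̂(1−p̂)/n) = √(0.142753/342) = 0.020431.
z* = 2.326 at the 98% level.
Margin of error: 2.326 × 0.020431 = 0.04752.
CI: 0.82749 ± 0.04752 = (0.780, 0.875).

(0.780, 0.875)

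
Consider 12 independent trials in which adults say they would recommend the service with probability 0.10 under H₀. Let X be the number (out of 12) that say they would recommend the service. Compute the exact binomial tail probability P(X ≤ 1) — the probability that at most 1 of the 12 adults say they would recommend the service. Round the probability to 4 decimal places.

X ~ Binomial(n=12, p=0.10).
P(X ≤ 1) = C(12,0)·0.10^0·0.90^12 + C(12,1)·0.10^1·0.90^11.
= 0.282430 + 0.376573 = 0.6590.

P = 0.6590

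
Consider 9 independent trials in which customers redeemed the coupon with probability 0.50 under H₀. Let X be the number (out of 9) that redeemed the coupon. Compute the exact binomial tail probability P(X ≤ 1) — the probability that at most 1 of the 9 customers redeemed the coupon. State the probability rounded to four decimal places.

P = 0.0195

X ~ Binomial(n=9, p=0.50).
P(X ≤ 1) = C(9,0)·0.50^0·0.50^9 + C(9,1)·0.50^1·0.50^8.
= 0.001953 + 0.017578 = 0.0195.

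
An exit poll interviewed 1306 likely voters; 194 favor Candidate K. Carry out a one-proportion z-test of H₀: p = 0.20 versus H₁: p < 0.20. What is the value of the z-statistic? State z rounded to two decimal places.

With x = 194 successes in n = 1306, p̂ = 0.14855.
Null standard error: √(0.20·0.80/1306) = √0.000122511 = 0.011068.
z = (p̂ − p₀)/SE = (0.14855 − 0.20)/0.011068 = -4.65.

z = -4.65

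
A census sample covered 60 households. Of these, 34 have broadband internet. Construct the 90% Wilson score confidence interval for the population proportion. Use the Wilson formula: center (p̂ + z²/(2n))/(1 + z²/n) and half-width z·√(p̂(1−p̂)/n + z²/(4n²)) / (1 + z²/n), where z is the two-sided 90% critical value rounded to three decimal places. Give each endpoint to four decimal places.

(0.4608, 0.6668)

p̂ = 34/60 = 0.56667; z = 1.645, so z² = 2.706025.
Denominator 1 + z²/n = 1 + 2.706025/60 = 1.045100.
Center = (0.56667 + 0.022550)/1.045100 = 0.56379.
Radicand: p̂(1−p̂)/n + z²/(4n²) = 0.004092593 + 0.000187918 = 0.004280511.
Half-width = 1.645·√0.004280511/1.045100 = 0.10298.
CI: 0.56379 ± 0.10298 = (0.4608, 0.6668).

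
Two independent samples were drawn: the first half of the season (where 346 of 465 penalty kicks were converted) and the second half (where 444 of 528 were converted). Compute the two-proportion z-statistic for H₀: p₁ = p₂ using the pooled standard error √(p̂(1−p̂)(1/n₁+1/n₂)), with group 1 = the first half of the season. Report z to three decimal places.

p̂₁ = 346/465 = 0.74409, p̂₂ = 444/528 = 0.84091.
Pooling: p̂ = 790/993 = 0.79557.
SE = √[p̂(1−p̂)(1/n₁+1/n₂)] = √[0.79557·0.20443·(1/465+1/528)] ≈ 0.025647.
z = (p̂₁ − p̂₂)/SE = (0.74409 − 0.84091)/0.025647 = -0.09682/0.025647 = -3.775.

z = -3.775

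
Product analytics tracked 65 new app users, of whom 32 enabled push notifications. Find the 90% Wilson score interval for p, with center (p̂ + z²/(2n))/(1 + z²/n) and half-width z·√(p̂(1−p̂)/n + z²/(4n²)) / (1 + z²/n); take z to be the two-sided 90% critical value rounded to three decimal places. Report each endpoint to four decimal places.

(0.3927, 0.5926)

p̂ = 32/65 = 0.49231; z = 1.645, so z² = 2.706025.
1 + z²/n = 1.041631.
Adjusted center: (0.49231 + z²/(2n))/1.041631 = 0.49262.
Radicand: p̂(1−p̂)/n + z²/(4n²) = 0.003845244 + 0.000160120 = 0.004005364.
Half-width = 1.645·√0.004005364/1.041631 = 0.09995.
So the interval runs from 0.3927 to 0.5926.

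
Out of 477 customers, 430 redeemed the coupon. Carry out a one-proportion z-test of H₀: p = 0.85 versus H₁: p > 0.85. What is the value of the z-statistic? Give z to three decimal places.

z = 3.148

The sample proportion is 430/477 = 0.90147.
Null standard error: √(0.85·0.15/477) = √0.000267296 = 0.016349.
Test statistic: z = 0.05147/0.016349 = 3.148.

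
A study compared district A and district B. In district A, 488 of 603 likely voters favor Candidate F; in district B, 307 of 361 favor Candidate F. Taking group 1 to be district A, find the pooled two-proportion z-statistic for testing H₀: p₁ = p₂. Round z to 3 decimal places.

z = -1.625

p̂₁ = 488/603 = 0.80929, p̂₂ = 307/361 = 0.85042.
Pooled p̂ = (488+307)/(603+361) = 795/964 = 0.82469.
Pooled SE = √[0.1445772·0.00442846] ≈ 0.025303.
z = (p̂₁ − p̂₂)/SE = (0.80929 − 0.85042)/0.025303 = -0.04113/0.025303 = -1.625.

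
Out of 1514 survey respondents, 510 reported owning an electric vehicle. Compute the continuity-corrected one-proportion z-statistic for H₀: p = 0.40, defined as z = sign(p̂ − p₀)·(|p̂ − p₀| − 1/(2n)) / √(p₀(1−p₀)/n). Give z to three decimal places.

z = -4.989

p̂ = 510/1514 = 0.33686. p̂ − p₀ = -0.063144.
1/(2n) = 0.000330.
Corrected numerator: |-0.063144| − 0.000330 = 0.062814.
Null standard error: √(0.40·0.60/1514) = √0.000158520 = 0.012590.
z = −0.062814/0.012590 = -4.989.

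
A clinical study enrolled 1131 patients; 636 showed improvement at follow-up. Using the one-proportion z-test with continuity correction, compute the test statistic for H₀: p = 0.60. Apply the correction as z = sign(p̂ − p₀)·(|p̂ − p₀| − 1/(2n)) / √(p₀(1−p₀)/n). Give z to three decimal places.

Sample proportion p̂ = 636/1131 = 0.56233. p̂ − p₀ = -0.037666.
1/(2n) = 0.000442.
Corrected numerator: |-0.037666| − 0.000442 = 0.037224.
Under H₀, SE = √(p₀(1−p₀)/n) = √(0.60·0.40/1131) = √0.000212202 = 0.014567.
z = −0.037224/0.014567 = -2.555.

z = -2.555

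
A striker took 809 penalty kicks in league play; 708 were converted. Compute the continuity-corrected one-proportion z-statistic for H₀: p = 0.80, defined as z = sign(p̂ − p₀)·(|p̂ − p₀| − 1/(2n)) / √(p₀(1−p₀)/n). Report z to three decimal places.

Sample proportion p̂ = 708/809 = 0.87515. p̂ − p₀ = 0.075155.
1/(2n) = 0.000618.
Corrected numerator: |0.075155| − 0.000618 = 0.074537.
Under H₀, SE = √(p₀(1−p₀)/n) = √(0.80·0.20/809) = √0.000197775 = 0.014063.
z = +0.074537/0.014063 = 5.300.

z = 5.300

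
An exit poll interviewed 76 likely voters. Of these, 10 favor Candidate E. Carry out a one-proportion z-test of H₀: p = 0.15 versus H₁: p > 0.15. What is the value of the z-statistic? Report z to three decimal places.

With x = 10 successes in n = 76, p̂ = 0.13158.
Null standard error: √(0.15·0.85/76) = √0.001677632 = 0.040959.
z = (0.13158 − 0.15)/0.040959 = -0.01842/0.040959 = -0.450.

z = -0.450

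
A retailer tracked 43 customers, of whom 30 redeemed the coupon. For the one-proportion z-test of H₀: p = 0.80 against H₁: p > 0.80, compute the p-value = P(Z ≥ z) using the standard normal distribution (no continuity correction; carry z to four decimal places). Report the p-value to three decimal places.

With x = 30 successes in n = 43, p̂ = 0.69767.
Null standard error: √(0.80·0.20/43) = √0.003720930 = 0.060999.
z = (p̂ − p₀)/SE = (30/43 − 0.80)/0.060999 ≈ -1.6775.
p-value = P(Z ≥ z) with z = -1.6775 → 0.953.

p-value = 0.953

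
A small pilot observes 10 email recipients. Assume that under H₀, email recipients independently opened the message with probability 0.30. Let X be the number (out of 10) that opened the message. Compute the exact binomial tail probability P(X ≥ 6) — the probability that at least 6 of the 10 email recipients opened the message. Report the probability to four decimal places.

P = 0.0473

X ~ Binomial(n=10, p=0.30).
P(X ≥ 6) = Σ_{j=6}^{10} C(10,j)·0.30^j·0.70^{10−j}.
= 0.036757 + 0.009002 + 0.001447 + 0.000138 + 0.000006 = 0.0473.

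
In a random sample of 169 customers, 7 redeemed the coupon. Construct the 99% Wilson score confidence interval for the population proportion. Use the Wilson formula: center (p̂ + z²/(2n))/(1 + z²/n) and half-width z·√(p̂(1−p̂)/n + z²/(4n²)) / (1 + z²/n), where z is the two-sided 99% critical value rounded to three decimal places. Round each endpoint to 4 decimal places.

(0.0163, 0.1012)

Here p̂ = 7/169 = 0.04142 and z = 2.576 (z² = 6.635776).
Denominator 1 + z²/n = 1 + 6.635776/169 = 1.039265.
Adjusted center: (0.04142 + z²/(2n))/1.039265 = 0.05875.
Radicand: p̂(1−p̂)/n + z²/(4n²) = 0.000234938 + 0.000058084 = 0.000293022.
Half-width = 2.576·√0.000293022/1.039265 = 0.04243.
So the interval runs from 0.0163 to 0.1012.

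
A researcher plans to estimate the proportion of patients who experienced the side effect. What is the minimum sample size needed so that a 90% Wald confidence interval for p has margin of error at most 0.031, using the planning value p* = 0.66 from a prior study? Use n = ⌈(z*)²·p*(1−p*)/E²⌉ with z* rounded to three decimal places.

The 90% critical value is z* = 1.645.
p*(1−p*) = 0.66·0.34 = 0.2244.
(z*)²·p*(1−p*)/E² = 2.706025·0.2244/0.000961 = 631.875.
⌈631.875⌉ = 632.

n = 632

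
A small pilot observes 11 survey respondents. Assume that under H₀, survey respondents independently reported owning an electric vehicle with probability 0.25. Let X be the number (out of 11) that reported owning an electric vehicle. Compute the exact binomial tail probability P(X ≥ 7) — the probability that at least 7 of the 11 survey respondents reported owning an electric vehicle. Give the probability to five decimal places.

X is binomial with n = 11 and p = 0.25.
P(X ≥ 7) = Σ_{j=7}^{11} C(11,j)·0.25^j·0.75^{11−j}.
= 0.006373 + 0.001062 + 0.000118 + 0.000008 + 0.000000 = 0.00756.

P = 0.00756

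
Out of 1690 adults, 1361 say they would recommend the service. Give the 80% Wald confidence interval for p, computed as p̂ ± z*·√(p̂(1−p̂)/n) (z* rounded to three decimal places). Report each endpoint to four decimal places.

(0.7930, 0.8177)

The sample proportion is 1361/1690 = 0.80533.
SE = √(p̂(1−p̂)/n) = √(0.156776/1690) = 0.009632.
The 80% critical value is z* = 1.282.
Margin = 1.282·0.009632 = 0.01235.
So the interval runs from 0.7930 to 0.8177.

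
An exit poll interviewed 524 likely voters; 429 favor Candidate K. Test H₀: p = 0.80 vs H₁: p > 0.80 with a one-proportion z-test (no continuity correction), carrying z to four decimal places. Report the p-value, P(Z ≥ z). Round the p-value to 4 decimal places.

p-value = 0.1422

Sample proportion p̂ = 429/524 = 0.81870.
Under H₀, SE = √(p₀(1−p₀)/n) = √(0.80·0.20/524) = √0.000305344 = 0.017474.
Test statistic (full precision, shown to 4 dp): z = (429/524 − 0.80)/SE₀ ≈ 1.0703.
From the standard normal, P(Z ≥ z) = 0.1422.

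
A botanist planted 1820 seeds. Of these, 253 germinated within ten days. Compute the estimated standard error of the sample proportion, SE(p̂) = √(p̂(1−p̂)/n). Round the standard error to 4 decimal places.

With x = 253 successes in n = 1820, p̂ = 0.13901.
p̂(1−p̂) = 0.13901·0.86099 = 0.119686.
SE = √(0.119686/1820) = √0.000065762 = 0.0081.

SE = 0.0081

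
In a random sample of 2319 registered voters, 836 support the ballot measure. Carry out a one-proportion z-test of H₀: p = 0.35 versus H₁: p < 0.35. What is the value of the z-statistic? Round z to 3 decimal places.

p̂ = 836/2319 = 0.36050.
Under H₀, SE = √(p₀(1−p₀)/n) = √(0.35·0.65/2319) = √0.000098103 = 0.009905.
z = (p̂ − p₀)/SE = (0.36050 − 0.35)/0.009905 = 1.060.

z = 1.060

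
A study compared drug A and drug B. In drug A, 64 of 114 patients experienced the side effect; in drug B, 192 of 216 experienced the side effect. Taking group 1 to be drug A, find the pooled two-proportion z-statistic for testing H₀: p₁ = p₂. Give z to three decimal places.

z = -6.783

Sample proportions: p̂₁ = 64/114 = 0.56140 and p̂₂ = 192/216 = 0.88889.
Pooled p̂ = (64+192)/(114+216) = 256/330 = 0.77576.
SE = √[p̂(1−p̂)(1/n₁+1/n₂)] = √[0.77576·0.22424·(1/114+1/216)] ≈ 0.048284.
z = (p̂₁ − p̂₂)/SE = (0.56140 − 0.88889)/0.048284 = -0.32749/0.048284 = -6.783.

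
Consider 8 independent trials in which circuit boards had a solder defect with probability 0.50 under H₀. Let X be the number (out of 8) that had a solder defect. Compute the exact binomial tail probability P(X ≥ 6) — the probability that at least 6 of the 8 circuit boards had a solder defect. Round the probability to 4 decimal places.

P = 0.1445

X is binomial with n = 8 and p = 0.50.
P(X ≥ 6) = C(8,6)·0.50^6·0.50^2 + C(8,7)·0.50^7·0.50^1 + C(8,8)·0.50^8·0.50^0.
= 0.109375 + 0.031250 + 0.003906 = 0.1445.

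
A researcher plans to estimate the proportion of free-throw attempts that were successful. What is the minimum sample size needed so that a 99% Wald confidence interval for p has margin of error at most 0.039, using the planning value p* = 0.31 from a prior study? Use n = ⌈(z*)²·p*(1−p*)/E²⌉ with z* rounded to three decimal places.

n = 934

For 99% confidence, z* = 2.576.
p*(1−p*) = 0.2139.
(z*)²·p*(1−p*)/E² = 6.635776·0.2139/0.001521 = 933.197.
Rounding up, n = 934.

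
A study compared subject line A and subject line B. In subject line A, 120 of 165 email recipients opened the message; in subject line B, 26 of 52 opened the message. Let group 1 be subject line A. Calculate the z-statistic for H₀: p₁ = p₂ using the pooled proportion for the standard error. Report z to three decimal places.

p̂₁ = 120/165 = 0.72727, p̂₂ = 26/52 = 0.50000.
Pooled p̂ = (120+26)/(165+52) = 146/217 = 0.67281.
SE = √[p̂(1−p̂)(1/n₁+1/n₂)] = √[0.67281·0.32719·(1/165+1/52)] ≈ 0.074616.
z = 0.22727/0.074616 = 3.046.

z = 3.046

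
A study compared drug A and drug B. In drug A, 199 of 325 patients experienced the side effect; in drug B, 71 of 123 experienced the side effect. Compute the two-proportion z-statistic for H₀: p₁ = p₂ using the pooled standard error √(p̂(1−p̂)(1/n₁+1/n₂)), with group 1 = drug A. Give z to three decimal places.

p̂₁ = 199/325 = 0.61231, p̂₂ = 71/123 = 0.57724.
Pooled p̂ = (199+71)/(325+123) = 270/448 = 0.60268.
Pooled SE = √[0.2394571·0.01120700] ≈ 0.051803.
z = 0.03507/0.051803 = 0.677.

z = 0.677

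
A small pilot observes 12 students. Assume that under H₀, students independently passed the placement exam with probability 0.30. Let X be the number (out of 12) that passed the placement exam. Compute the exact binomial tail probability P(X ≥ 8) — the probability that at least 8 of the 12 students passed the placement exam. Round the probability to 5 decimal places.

X is binomial with n = 12 and p = 0.30.
P(X ≥ 8) = Σ_{j=8}^{12} C(12,j)·0.30^j·0.70^{12−j}.
= 0.007798 + 0.001485 + 0.000191 + 0.000015 + 0.000001 = 0.00949.

P = 0.00949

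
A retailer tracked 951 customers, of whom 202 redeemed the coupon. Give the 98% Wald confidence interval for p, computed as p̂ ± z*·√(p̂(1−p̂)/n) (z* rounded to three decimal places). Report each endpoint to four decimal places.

(0.1816, 0.2433)

Sample proportion p̂ = 202/951 = 0.21241.
SE(p̂) = √(0.21241·0.78759/951) = 0.013263.
z* = 2.326 at the 98% level.
Margin of error: 2.326 × 0.013263 = 0.03085.
CI: 0.21241 ± 0.03085 = (0.1816, 0.2433).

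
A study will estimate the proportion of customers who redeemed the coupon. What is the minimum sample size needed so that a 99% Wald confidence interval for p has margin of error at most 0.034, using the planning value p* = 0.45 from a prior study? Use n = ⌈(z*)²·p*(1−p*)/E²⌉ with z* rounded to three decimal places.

n = 1421

For 99% confidence, z* = 2.576.
p*(1−p*) = 0.2475.
Required n before rounding: 6.635776 × 0.2475 / 0.034² = 1420.722.
Rounding up, n = 1421.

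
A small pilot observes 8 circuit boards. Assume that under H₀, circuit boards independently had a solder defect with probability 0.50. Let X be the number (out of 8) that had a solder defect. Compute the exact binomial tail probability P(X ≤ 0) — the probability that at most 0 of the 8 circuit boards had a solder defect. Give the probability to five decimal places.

X ~ Binomial(n=8, p=0.50).
P(X ≤ 0) = C(8,0)·0.50^0·0.50^8.
= 0.003906 = 0.00391.

P = 0.00391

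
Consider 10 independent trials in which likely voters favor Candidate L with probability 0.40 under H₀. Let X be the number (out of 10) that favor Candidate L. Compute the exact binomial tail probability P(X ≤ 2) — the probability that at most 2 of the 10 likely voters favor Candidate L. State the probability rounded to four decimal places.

X is binomial with n = 10 and p = 0.40.
P(X ≤ 2) = C(10,0)·0.40^0·0.60^10 + C(10,1)·0.40^1·0.60^9 + C(10,2)·0.40^2·0.60^8.
= 0.006047 + 0.040311 + 0.120932 = 0.1673.

P = 0.1673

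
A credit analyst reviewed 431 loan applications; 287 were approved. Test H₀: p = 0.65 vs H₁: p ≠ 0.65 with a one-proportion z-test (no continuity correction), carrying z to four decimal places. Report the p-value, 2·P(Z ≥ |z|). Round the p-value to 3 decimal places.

Sample proportion p̂ = 287/431 = 0.66589.
SE₀ = √(0.65·0.35/431) = 0.022975.
z = (p̂ − p₀)/SE = (287/431 − 0.65)/0.022975 ≈ 0.6918.
From the standard normal, 2·P(Z ≥ |z|) = 0.489.

p-value = 0.489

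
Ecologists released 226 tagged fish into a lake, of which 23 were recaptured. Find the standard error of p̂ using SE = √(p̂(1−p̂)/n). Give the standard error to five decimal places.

SE = 0.02011

The sample proportion is 23/226 = 0.10177.
p̂(1−p̂) = 0.10177·0.89823 = 0.091413.
SE = √(0.091413/226) = √0.000404482 = 0.02011.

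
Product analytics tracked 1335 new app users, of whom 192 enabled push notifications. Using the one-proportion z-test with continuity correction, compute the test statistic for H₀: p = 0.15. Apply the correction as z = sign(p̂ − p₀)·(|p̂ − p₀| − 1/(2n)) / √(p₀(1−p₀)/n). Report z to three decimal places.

The sample proportion is 192/1335 = 0.14382. p̂ − p₀ = -0.006180.
Continuity correction 1/(2n) = 1/2670 = 0.000375.
Corrected numerator: |-0.006180| − 0.000375 = 0.005805.
Null standard error: √(0.15·0.85/1335) = √0.000095506 = 0.009773.
z = −0.005805/0.009773 = -0.594.

z = -0.594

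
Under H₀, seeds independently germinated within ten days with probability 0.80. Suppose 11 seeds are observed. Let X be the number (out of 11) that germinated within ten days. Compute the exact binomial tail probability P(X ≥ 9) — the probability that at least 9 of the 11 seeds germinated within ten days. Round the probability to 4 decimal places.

X ~ Binomial(n=11, p=0.80).
P(X ≥ 9) = C(11,9)·0.80^9·0.20^2 + C(11,10)·0.80^10·0.20^1 + C(11,11)·0.80^11·0.20^0.
= 0.295279 + 0.236223 + 0.085899 = 0.6174.

P = 0.6174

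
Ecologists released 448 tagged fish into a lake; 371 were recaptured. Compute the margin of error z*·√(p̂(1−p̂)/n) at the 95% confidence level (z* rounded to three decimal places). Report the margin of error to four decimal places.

ME = 0.0349

With x = 371 successes in n = 448, p̂ = 0.82812.
SE(p̂) = √(0.82812·0.17188/448) = 0.017824.
z* = 1.960 at the 95% level.
ME = 1.960·0.017824 = 0.0349.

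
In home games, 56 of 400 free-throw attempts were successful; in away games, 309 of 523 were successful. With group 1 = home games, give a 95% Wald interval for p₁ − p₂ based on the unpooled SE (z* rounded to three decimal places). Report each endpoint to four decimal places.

(-0.5050, -0.3967)

p̂₁ = 0.14000, p̂₂ = 0.59082, so the observed difference is -0.45082.
Unpooled SE = √(p̂₁(1−p̂₁)/n₁ + p̂₂(1−p̂₂)/n₂) = √(0.000301000 + 0.000462240) = 0.027627.
The 95% critical value is z* = 1.960. Margin of error = 0.05415.
So the interval runs from -0.5050 to -0.3967.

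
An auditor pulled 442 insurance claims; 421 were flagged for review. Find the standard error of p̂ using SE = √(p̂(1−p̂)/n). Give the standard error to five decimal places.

SE = 0.01012

With x = 421 successes in n = 442, p̂ = 0.95249.
p̂(1−p̂) = 0.95249·0.04751 = 0.045253.
SE = √(0.045253/442) = √0.000102382 = 0.01012.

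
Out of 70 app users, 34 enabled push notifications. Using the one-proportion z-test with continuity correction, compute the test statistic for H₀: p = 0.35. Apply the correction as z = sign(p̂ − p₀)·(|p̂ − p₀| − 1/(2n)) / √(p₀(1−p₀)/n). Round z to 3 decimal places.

z = 2.255

p̂ = 34/70 = 0.48571. p̂ − p₀ = 0.135714.
1/(2n) = 0.007143.
Corrected numerator: |0.135714| − 0.007143 = 0.128571.
SE₀ = √(0.35·0.65/70) = 0.057009.
z = (+)0.128571/0.057009 = 2.255.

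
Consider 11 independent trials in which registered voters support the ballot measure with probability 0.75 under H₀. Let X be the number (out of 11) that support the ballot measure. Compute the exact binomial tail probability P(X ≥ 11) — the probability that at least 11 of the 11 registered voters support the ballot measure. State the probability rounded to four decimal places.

X is binomial with n = 11 and p = 0.75.
P(X ≥ 11) = C(11,11)·0.75^11·0.25^0.
= 0.042235 = 0.0422.

P = 0.0422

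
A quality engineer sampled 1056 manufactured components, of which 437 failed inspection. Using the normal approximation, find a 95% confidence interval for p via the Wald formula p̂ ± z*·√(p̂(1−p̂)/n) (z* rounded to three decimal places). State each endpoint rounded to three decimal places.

(0.384, 0.444)

p̂ = 437/1056 = 0.41383.
SE(p̂) = √(0.41383·0.58617/1056) = 0.015156.
For 95% confidence, z* = 1.960.
Margin = 1.960·0.015156 = 0.02971.
CI: 0.41383 ± 0.02971 = (0.384, 0.444).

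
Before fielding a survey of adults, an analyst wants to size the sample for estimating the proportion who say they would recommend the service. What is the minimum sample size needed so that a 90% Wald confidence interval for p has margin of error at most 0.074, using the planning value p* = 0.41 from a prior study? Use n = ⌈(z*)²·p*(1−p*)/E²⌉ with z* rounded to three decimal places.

n = 120

z* = 1.645 at the 90% level.
p*(1−p*) = 0.2419.
(z*)²·p*(1−p*)/E² = 2.706025·0.2419/0.005476 = 119.538.
Rounding up, n = 120.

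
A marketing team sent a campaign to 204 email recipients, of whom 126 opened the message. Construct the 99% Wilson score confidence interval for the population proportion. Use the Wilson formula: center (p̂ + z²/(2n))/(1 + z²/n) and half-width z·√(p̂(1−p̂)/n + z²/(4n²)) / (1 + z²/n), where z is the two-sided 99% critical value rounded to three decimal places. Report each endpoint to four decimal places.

p̂ = 126/204 = 0.61765; z = 2.576, so z² = 6.635776.
1 + z²/n = 1.032528.
Adjusted center: (0.61765 + z²/(2n))/1.032528 = 0.61394.
Radicand: p̂(1−p̂)/n + z²/(4n²) = 0.001157643 + 0.000039863 = 0.001197506.
Half-width = z·√(radicand)/denom = 2.576·0.034605/1.032528 = 0.08633.
Interval: 0.61394 ± 0.08633 → (0.5276, 0.7003).

(0.5276, 0.7003)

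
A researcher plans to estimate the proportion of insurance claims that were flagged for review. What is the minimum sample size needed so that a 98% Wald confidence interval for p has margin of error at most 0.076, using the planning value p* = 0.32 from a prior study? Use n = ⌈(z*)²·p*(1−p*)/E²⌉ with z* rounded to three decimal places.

The 98% critical value is z* = 2.326.
p*(1−p*) = 0.32·0.68 = 0.2176.
(z*)²·p*(1−p*)/E² = 5.410276·0.2176/0.005776 = 203.822.
⌈203.822⌉ = 204.

n = 204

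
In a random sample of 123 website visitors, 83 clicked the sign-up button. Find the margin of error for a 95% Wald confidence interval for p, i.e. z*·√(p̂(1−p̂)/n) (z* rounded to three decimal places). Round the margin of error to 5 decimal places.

ME = 0.08279

With x = 83 successes in n = 123, p̂ = 0.67480.
SE(p̂) = √(0.67480·0.32520/123) = 0.042239.
z* = 1.960 at the 95% level.
ME = 1.960·0.042239 = 0.08279.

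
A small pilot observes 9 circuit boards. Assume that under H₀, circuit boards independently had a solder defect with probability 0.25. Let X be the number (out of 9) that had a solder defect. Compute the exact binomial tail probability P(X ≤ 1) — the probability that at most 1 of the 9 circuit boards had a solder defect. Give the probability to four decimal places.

P = 0.3003

X is binomial with n = 9 and p = 0.25.
P(X ≤ 1) = C(9,0)·0.25^0·0.75^9 + C(9,1)·0.25^1·0.75^8.
= 0.075085 + 0.225254 = 0.3003.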